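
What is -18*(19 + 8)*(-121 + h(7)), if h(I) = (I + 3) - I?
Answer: 57348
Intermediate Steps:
h(I) = 3 (h(I) = (3 + I) - I = 3)
-18*(19 + 8)*(-121 + h(7)) = -18*(19 + 8)*(-121 + 3) = -486*(-118) = -18*(-3186) = 57348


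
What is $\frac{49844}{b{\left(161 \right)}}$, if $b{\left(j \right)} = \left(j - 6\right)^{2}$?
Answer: $\frac{49844}{24025} \approx 2.0747$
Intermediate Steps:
$b{\left(j \right)} = \left(-6 + j\right)^{2}$
$\frac{49844}{b{\left(161 \right)}} = \frac{49844}{\left(-6 + 161\right)^{2}} = \frac{49844}{155^{2}} = \frac{49844}{24025}$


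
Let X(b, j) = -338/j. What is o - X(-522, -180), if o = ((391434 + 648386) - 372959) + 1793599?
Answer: 221441231/90 ≈ 2.4605e+6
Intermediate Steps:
o = 2460460 (o = (1039820 - 372959) + 1793599 = 666861 + 1793599 = 2460460)
o - X(-522, -180) = 2460460 - (-338)/(-180) = 2460460 - (-338)*(-1)/180 = 2460460 - 1*169/90 = 2460460 - 169/90 = 221441231/90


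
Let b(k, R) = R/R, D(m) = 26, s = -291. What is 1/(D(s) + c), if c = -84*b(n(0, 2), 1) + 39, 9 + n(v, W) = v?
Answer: -1/19 ≈ -0.052632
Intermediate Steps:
n(v, W) = -9 + v
b(k, R) = 1
c = -45 (c = -84*1 + 39 = -84 + 39 = -45)
1/(D(s) + c) = 1/(26 - 45) = 1/(-19) = -1/19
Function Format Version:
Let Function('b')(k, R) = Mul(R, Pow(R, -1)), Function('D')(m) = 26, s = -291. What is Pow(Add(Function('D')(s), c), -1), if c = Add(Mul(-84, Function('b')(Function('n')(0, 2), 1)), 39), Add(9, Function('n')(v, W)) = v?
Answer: Rational(-1, 19) ≈ -0.052632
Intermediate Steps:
Function('n')(v, W) = Add(-9, v)
Function('b')(k, R) = 1
c = -45 (c = Add(Mul(-84, 1), 39) = Add(-84, 39) = -45)
Pow(Add(Function('D')(s), c), -1) = Pow(Add(26, -45), -1) = Pow(-19, -1) = Rational(-1, 19)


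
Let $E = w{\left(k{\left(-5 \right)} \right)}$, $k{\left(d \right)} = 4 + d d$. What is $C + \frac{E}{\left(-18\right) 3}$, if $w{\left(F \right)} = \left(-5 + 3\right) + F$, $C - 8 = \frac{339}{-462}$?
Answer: $\frac{521}{77} \approx 6.7662$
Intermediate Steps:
$k{\left(d \right)} = 4 + d^{2}$
$C = \frac{1119}{154}$ ($C = 8 + \frac{339}{-462} = 8 + 339 \left(- \frac{1}{462}\right) = 8 - \frac{113}{154} = \frac{1119}{154} \approx 7.2662$)
$w{\left(F \right)} = -2 + F$
$E = 27$ ($E = -2 + \left(4 + \left(-5\right)^{2}\right) = -2 + \left(4 + 25\right) = -2 + 29 = 27$)
$C + \frac{E}{\left(-18\right) 3} = \frac{1119}{154} + \frac{27}{\left(-18\right) 3} = \frac{1119}{154} + \frac{27}{-54} = \frac{1119}{154} + 27 \left(- \frac{1}{54}\right) = \frac{1119}{154} - \frac{1}{2} = \frac{521}{77}$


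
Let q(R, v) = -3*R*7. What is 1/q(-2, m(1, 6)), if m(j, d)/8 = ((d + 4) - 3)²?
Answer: 1/42 ≈ 0.023810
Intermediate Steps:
m(j, d) = 8*(1 + d)² (m(j, d) = 8*((d + 4) - 3)² = 8*((4 + d) - 3)² = 8*(1 + d)²)
q(R, v) = -21*R
1/q(-2, m(1, 6)) = 1/(-21*(-2)) = 1/42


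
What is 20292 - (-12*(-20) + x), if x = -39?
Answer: 20091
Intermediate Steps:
20292 - (-12*(-20) + x) = 20292 - (-12*(-20) - 39) = 20292 - (240 - 39) = 20292 - 1*201 = 20292 - 201 = 20091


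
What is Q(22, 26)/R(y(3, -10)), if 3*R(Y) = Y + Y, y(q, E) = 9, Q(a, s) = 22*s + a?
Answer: 99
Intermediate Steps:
Q(a, s) = a + 22*s
R(Y) = 2*Y/3 (R(Y) = (Y + Y)/3 = (2*Y)/3 = 2*Y/3)
Q(22, 26)/R(y(3, -10)) = (22 + 22*26)/(((⅔)*9)) = (22 + 572)/6 = 594*(⅙) = 99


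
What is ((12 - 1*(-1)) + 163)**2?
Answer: 30976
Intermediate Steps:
((12 - 1*(-1)) + 163)**2 = ((12 + 1) + 163)**2 = (13 + 163)**2 = 176**2 = 30976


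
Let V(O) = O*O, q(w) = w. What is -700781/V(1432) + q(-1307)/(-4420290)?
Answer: -1547487540461/4532176380480 ≈ -0.34144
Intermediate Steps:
V(O) = O²
-700781/V(1432) + q(-1307)/(-4420290) = -700781/(1432²) - 1307/(-4420290) = -700781/2050624 - 1307*(-1/4420290) = -700781*1/2050624 + 1307/4420290 = -700781/2050624 + 1307/4420290 = -1547487540461/4532176380480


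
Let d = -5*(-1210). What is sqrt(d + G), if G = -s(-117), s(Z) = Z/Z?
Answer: sqrt(6049) ≈ 77.775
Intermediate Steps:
s(Z) = 1
d = 6050
G = -1 (G = -1*1 = -1)
sqrt(d + G) = sqrt(6050 - 1) = sqrt(6049)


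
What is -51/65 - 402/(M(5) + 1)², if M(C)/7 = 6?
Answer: -120429/120185 ≈ -1.0020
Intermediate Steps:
M(C) = 42 (M(C) = 7*6 = 42)
-51/65 - 402/(M(5) + 1)² = -51/65 - 402/(42 + 1)² = -51*1/65 - 402/(43²) = -51/65 - 402/1849 = -120429/120185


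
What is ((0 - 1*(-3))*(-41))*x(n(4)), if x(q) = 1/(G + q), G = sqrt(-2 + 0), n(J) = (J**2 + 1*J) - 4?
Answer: -328/43 + 41*I*sqrt(2)/86 ≈ -7.6279 + 0.67422*I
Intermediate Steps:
n(J) = -4 + J + J**2 (n(J) = (J**2 + J) - 4 = (J + J**2) - 4 = -4 + J + J**2)
G = I*sqrt(2) (G = sqrt(-2) = I*sqrt(2) ≈ 1.4142*I)
x(q) = 1/(q + I*sqrt(2)) (x(q) = 1/(I*sqrt(2) + q) = 1/(q + I*sqrt(2)))
((0 - 1*(-3))*(-41))*x(n(4)) = ((0 - 1*(-3))*(-41))/((-4 + 4 + 4**2) + I*sqrt(2)) = ((0 + 3)*(-41))/((-4 + 4 + 16) + I*sqrt(2)) = (3*(-41))/(16 + I*sqrt(2)) = -123/(16 + I*sqrt(2))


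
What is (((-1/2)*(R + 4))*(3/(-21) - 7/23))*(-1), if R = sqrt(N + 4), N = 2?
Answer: -144/161 - 36*sqrt(6)/161 ≈ -1.4421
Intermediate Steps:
R = sqrt(6) (R = sqrt(2 + 4) = sqrt(6) ≈ 2.4495)
(((-1/2)*(R + 4))*(3/(-21) - 7/23))*(-1) = (((-1/2)*(sqrt(6) + 4))*(3/(-21) - 7/23))*(-1) = (((-1*1/2)*(4 + sqrt(6)))*(3*(-1/21) - 7*1/23))*(-1) = ((-(4 + sqrt(6))/2)*(-1/7 - 7/23))*(-1) = ((-2 - sqrt(6)/2)*(-72/161))*(-1) = (144/161 + 36*sqrt(6)/161)*(-1) = -144/161 - 36*sqrt(6)/161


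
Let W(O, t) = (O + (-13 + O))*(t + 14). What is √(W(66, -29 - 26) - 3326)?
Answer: I*√8205 ≈ 90.581*I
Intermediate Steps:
W(O, t) = (-13 + 2*O)*(14 + t)
√(W(66, -29 - 26) - 3326) = √((-182 - 13*(-29 - 26) + 28*66 + 2*66*(-29 - 26)) - 3326) = √((-182 - 13*(-55) + 1848 + 2*66*(-55)) - 3326) = √((-182 + 715 + 1848 - 7260) - 3326) = √(-4879 - 3326) = √(-8205) = I*√8205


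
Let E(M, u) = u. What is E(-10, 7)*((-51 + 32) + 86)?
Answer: 469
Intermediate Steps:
E(-10, 7)*((-51 + 32) + 86) = 7*((-51 + 32) + 86) = 7*(-19 + 86) = 7*67 = 469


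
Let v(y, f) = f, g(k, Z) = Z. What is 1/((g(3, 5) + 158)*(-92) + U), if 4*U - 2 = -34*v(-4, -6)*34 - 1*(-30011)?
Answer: -4/23035 ≈ -0.00017365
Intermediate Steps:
U = 36949/4 (U = 1/2 + (-34*(-6)*34 - 1*(-30011))/4 = 1/2 + (204*34 + 30011)/4 = 1/2 + (6936 + 30011)/4 = 1/2 + (1/4)*36947 = 1/2 + 36947/4 = 36949/4 ≈ 9237.3)
1/((g(3, 5) + 158)*(-92) + U) = 1/((5 + 158)*(-92) + 36949/4) = 1/(163*(-92) + 36949/4) = 1/(-14996 + 36949/4) = 1/(-23035/4) = -4/23035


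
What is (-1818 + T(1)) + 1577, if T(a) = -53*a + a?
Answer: -293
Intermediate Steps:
T(a) = -52*a
(-1818 + T(1)) + 1577 = (-1818 - 52*1) + 1577 = (-1818 - 52) + 1577 = -1870 + 1577 = -293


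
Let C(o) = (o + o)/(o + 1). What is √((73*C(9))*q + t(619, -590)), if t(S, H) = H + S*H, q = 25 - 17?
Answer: 32*I*√8905/5 ≈ 603.94*I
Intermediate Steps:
q = 8
C(o) = 2*o/(1 + o) (C(o) = (2*o)/(1 + o) = 2*o/(1 + o))
t(S, H) = H + H*S
√((73*C(9))*q + t(619, -590)) = √((73*(2*9/(1 + 9)))*8 - 590*(1 + 619)) = √((73*(2*9/10))*8 - 590*620) = √((73*(2*9*(⅒)))*8 - 365800) = √((73*(9/5))*8 - 365800) = √((657/5)*8 - 365800) = √(5256/5 - 365800) = √(-1823744/5) = 32*I*√8905/5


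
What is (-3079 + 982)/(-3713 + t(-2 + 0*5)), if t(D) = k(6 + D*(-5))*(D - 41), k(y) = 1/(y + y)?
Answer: 67104/118859 ≈ 0.56457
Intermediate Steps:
k(y) = 1/(2*y)
t(D) = (-41 + D)/(2*(6 - 5*D)) (t(D) = (1/(2*(6 + D*(-5))))*(D - 41) = (1/(2*(6 - 5*D)))*(-41 + D) = (-41 + D)/(2*(6 - 5*D)))
(-3079 + 982)/(-3713 + t(-2 + 0*5)) = (-3079 + 982)/(-3713 + (41 - (-2 + 0*5))/(2*(-6 + 5*(-2 + 0*5)))) = -2097/(-3713 + (41 - (-2 + 0))/(2*(-6 + 5*(-2 + 0)))) = -2097/(-3713 + (41 - 1*(-2))/(2*(-6 + 5*(-2)))) = -2097/(-3713 + (41 + 2)/(2*(-6 - 10))) = -2097/(-3713 + (1/2)*43/(-16)) = -2097/(-3713 + (1/2)*(-1/16)*43) = -2097/(-3713 - 43/32) = -2097/(-118859/32) = -2097*(-32/118859) = 67104/118859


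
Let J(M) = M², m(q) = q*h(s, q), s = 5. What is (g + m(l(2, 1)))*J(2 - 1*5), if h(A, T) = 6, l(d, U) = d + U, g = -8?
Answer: 90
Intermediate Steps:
l(d, U) = U + d
m(q) = 6*q (m(q) = q*6 = 6*q)
(g + m(l(2, 1)))*J(2 - 1*5) = (-8 + 6*(1 + 2))*(2 - 1*5)² = (-8 + 6*3)*(2 - 5)² = (-8 + 18)*(-3)² = 10*9 = 90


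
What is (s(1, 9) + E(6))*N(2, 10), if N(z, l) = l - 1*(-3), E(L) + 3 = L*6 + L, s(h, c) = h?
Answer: 520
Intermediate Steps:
E(L) = -3 + 7*L (E(L) = -3 + (L*6 + L) = -3 + (6*L + L) = -3 + 7*L)
N(z, l) = 3 + l (N(z, l) = l + 3 = 3 + l)
(s(1, 9) + E(6))*N(2, 10) = (1 + (-3 + 7*6))*(3 + 10) = (1 + (-3 + 42))*13 = (1 + 39)*13 = 40*13 = 520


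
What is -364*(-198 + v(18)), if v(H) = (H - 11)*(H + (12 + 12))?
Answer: -34944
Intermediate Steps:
v(H) = (-11 + H)*(24 + H) (v(H) = (-11 + H)*(H + 24) = (-11 + H)*(24 + H))
-364*(-198 + v(18)) = -364*(-198 + (-264 + 18² + 13*18)) = -364*(-198 + (-264 + 324 + 234)) = -364*(-198 + 294) = -364*96 = -34944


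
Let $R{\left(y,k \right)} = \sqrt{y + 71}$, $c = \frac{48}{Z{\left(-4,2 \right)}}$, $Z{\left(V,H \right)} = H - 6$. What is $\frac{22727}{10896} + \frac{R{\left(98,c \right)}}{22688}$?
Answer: $\frac{32235739}{15450528} \approx 2.0864$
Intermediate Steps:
$Z{\left(V,H \right)} = -6 + H$
$c = -12$ ($c = \frac{48}{-6 + 2} = \frac{48}{-4} = 48 \left(- \frac{1}{4}\right) = -12$)
$R{\left(y,k \right)} = \sqrt{71 + y}$
$\frac{22727}{10896} + \frac{R{\left(98,c \right)}}{22688} = \frac{22727}{10896} + \frac{\sqrt{71 + 98}}{22688} = 22727 \cdot \frac{1}{10896} + \sqrt{169} \cdot \frac{1}{22688} = \frac{22727}{10896} + 13 \cdot \frac{1}{22688} = \frac{22727}{10896} + \frac{13}{22688} = \frac{32235739}{15450528}$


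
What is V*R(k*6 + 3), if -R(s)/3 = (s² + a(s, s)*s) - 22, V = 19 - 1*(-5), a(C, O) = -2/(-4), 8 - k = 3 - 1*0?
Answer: -78012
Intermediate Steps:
k = 5 (k = 8 - (3 - 1*0) = 8 - (3 + 0) = 8 - 1*3 = 8 - 3 = 5)
a(C, O) = ½ (a(C, O) = -2*(-¼) = ½)
V = 24 (V = 19 + 5 = 24)
R(s) = 66 - 3*s² - 3*s/2 (R(s) = -3*((s² + s/2) - 22) = -3*(-22 + s² + s/2) = 66 - 3*s² - 3*s/2)
V*R(k*6 + 3) = 24*(66 - 3*(5*6 + 3)² - 3*(5*6 + 3)/2) = 24*(66 - 3*(30 + 3)² - 3*(30 + 3)/2) = 24*(66 - 3*33² - 3/2*33) = 24*(66 - 3*1089 - 99/2) = 24*(66 - 3267 - 99/2) = 24*(-6501/2) = -78012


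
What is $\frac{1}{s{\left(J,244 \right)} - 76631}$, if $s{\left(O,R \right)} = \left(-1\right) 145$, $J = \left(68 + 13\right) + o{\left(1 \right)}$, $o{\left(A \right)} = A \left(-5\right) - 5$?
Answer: $- \frac{1}{76776} \approx -1.3025 \cdot 10^{-5}$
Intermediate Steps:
$o{\left(A \right)} = -5 - 5 A$ ($o{\left(A \right)} = - 5 A - 5 = -5 - 5 A$)
$J = 71$ ($J = \left(68 + 13\right) - 10 = 81 - 10 = 71$)
$s{\left(O,R \right)} = -145$
$\frac{1}{s{\left(J,244 \right)} - 76631} = \frac{1}{-145 - 76631} = \frac{1}{-76776} = - \frac{1}{76776}$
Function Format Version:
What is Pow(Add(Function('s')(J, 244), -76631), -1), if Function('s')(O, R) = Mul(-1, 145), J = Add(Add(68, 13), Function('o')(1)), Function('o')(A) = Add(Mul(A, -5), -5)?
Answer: Rational(-1, 76776) ≈ -1.3025e-5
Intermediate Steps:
Function('o')(A) = Add(-5, Mul(-5, A)) (Function('o')(A) = Add(Mul(-5, A), -5) = Add(-5, Mul(-5, A)))
J = 71 (J = Add(Add(68, 13), Add(-5, Mul(-5, 1))) = Add(81, Add(-5, -5)) = Add(81, -10) = 71)
Function('s')(O, R) = -145
Pow(Add(Function('s')(J, 244), -76631), -1) = Pow(Add(-145, -76631), -1) = Pow(-76776, -1) = Rational(-1, 76776)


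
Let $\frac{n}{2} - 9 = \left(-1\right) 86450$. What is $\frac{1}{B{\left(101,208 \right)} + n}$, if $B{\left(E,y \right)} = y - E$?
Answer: $- \frac{1}{172775} \approx -5.7879 \cdot 10^{-6}$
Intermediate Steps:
$n = -172882$ ($n = 18 + 2 \left(\left(-1\right) 86450\right) = 18 + 2 \left(-86450\right) = 18 - 172900 = -172882$)
$\frac{1}{B{\left(101,208 \right)} + n} = \frac{1}{\left(208 - 101\right) - 172882} = \frac{1}{107 - 172882} = \frac{1}{-172775} = - \frac{1}{172775}$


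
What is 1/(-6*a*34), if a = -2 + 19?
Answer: -1/3468 ≈ -0.00028835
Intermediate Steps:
a = 17
1/(-6*a*34) = 1/(-6*17*34) = 1/(-102*34) = 1/(-3468) = -1/3468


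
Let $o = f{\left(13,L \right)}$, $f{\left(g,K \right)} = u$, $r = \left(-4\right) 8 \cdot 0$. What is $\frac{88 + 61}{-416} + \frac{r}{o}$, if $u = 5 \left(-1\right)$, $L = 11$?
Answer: $- \frac{149}{416} \approx -0.35817$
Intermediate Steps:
$r = 0$ ($r = \left(-32\right) 0 = 0$)
$u = -5$
$f{\left(g,K \right)} = -5$
$o = -5$
$\frac{88 + 61}{-416} + \frac{r}{o} = \frac{88 + 61}{-416} + \frac{0}{-5} = 149 \left(- \frac{1}{416}\right) + 0 \left(- \frac{1}{5}\right) = - \frac{149}{416} + 0 = - \frac{149}{416}$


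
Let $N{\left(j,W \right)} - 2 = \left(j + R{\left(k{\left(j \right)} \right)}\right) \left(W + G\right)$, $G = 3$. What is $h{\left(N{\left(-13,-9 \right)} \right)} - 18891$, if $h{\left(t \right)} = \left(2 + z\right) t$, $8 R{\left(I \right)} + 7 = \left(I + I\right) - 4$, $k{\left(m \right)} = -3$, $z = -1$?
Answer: $- \frac{75193}{4} \approx -18798.0$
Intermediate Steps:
$R{\left(I \right)} = - \frac{11}{8} + \frac{I}{4}$ ($R{\left(I \right)} = - \frac{7}{8} + \frac{\left(I + I\right) - 4}{8} = - \frac{7}{8} + \frac{2 I - 4}{8} = - \frac{7}{8} + \frac{-4 + 2 I}{8} = - \frac{7}{8} + \left(- \frac{1}{2} + \frac{I}{4}\right) = - \frac{11}{8} + \frac{I}{4}$)
$N{\left(j,W \right)} = 2 + \left(3 + W\right) \left(- \frac{17}{8} + j\right)$ ($N{\left(j,W \right)} = 2 + \left(j + \left(- \frac{11}{8} + \frac{1}{4} \left(-3\right)\right)\right) \left(W + 3\right) = 2 + \left(j - \frac{17}{8}\right) \left(3 + W\right) = 2 + \left(- \frac{17}{8} + j\right) \left(3 + W\right) = 2 + \left(3 + W\right) \left(- \frac{17}{8} + j\right)$)
$h{\left(t \right)} = t$ ($h{\left(t \right)} = \left(2 - 1\right) t = 1 t = t$)
$h{\left(N{\left(-13,-9 \right)} \right)} - 18891 = \left(- \frac{35}{8} + 3 \left(-13\right) - - \frac{153}{8} - -117\right) - 18891 = \left(- \frac{35}{8} - 39 + \frac{153}{8} + 117\right) - 18891 = \frac{371}{4} - 18891 = - \frac{75193}{4}$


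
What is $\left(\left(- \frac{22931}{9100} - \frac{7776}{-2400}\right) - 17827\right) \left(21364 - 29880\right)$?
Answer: $\frac{345364563963}{2275} \approx 1.5181 \cdot 10^{8}$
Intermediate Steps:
$\left(\left(- \frac{22931}{9100} - \frac{7776}{-2400}\right) - 17827\right) \left(21364 - 29880\right) = \left(\left(\left(-22931\right) \frac{1}{9100} - - \frac{81}{25}\right) - 17827\right) \left(-8516\right) = \left(\left(- \frac{22931}{9100} + \frac{81}{25}\right) - 17827\right) \left(-8516\right) = \left(\frac{6553}{9100} - 17827\right) \left(-8516\right) = \left(- \frac{162219147}{9100}\right) \left(-8516\right) = \frac{345364563963}{2275}$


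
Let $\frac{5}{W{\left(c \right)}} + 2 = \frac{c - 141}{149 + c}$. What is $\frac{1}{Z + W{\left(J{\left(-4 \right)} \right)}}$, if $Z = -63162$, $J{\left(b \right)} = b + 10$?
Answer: $- \frac{89}{5621573} \approx -1.5832 \cdot 10^{-5}$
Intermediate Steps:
$J{\left(b \right)} = 10 + b$
$W{\left(c \right)} = \frac{5}{-2 + \frac{-141 + c}{149 + c}}$ ($W{\left(c \right)} = \frac{5}{-2 + \frac{c - 141}{149 + c}} = \frac{5}{-2 + \frac{-141 + c}{149 + c}}$)
$\frac{1}{Z + W{\left(J{\left(-4 \right)} \right)}} = \frac{1}{-63162 + \frac{5 \left(-149 - \left(10 - 4\right)\right)}{439 + \left(10 - 4\right)}} = \frac{1}{-63162 + \frac{5 \left(-149 - 6\right)}{439 + 6}} = \frac{1}{-63162 + \frac{5 \left(-149 - 6\right)}{445}} = \frac{1}{-63162 + 5 \cdot \frac{1}{445} \left(-155\right)} = \frac{1}{-63162 - \frac{155}{89}} = \frac{1}{- \frac{5621573}{89}} = - \frac{89}{5621573}$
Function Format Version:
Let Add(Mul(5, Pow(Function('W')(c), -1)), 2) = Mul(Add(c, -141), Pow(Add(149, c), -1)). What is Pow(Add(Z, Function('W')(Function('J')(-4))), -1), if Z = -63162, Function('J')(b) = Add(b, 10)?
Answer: Rational(-89, 5621573) ≈ -1.5832e-5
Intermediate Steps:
Function('J')(b) = Add(10, b)
Function('W')(c) = Mul(5, Pow(Add(-2, Mul(Pow(Add(149, c), -1), Add(-141, c))), -1)) (Function('W')(c) = Mul(5, Pow(Add(-2, Mul(Add(c, -141), Pow(Add(149, c), -1))), -1)) = Mul(5, Pow(Add(-2, Mul(Add(-141, c), Pow(Add(149, c), -1))), -1)) = Mul(5, Pow(Add(-2, Mul(Pow(Add(149, c), -1), Add(-141, c))), -1)))
Pow(Add(Z, Function('W')(Function('J')(-4))), -1) = Pow(Add(-63162, Mul(5, Pow(Add(439, Add(10, -4)), -1), Add(-149, Mul(-1, Add(10, -4))))), -1) = Pow(Add(-63162, Mul(5, Pow(Add(439, 6), -1), Add(-149, Mul(-1, 6)))), -1) = Pow(Add(-63162, Mul(5, Pow(445, -1), Add(-149, -6))), -1) = Pow(Add(-63162, Mul(5, Rational(1, 445), -155)), -1) = Pow(Add(-63162, Rational(-155, 89)), -1) = Pow(Rational(-5621573, 89), -1) = Rational(-89, 5621573)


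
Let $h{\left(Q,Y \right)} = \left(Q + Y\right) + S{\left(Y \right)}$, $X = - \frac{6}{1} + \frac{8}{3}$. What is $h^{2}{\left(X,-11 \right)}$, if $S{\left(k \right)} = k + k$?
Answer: $\frac{11881}{9} \approx 1320.1$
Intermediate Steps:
$S{\left(k \right)} = 2 k$
$X = - \frac{10}{3}$ ($X = \left(-6\right) 1 + 8 \cdot \frac{1}{3} = -6 + \frac{8}{3} = - \frac{10}{3} \approx -3.3333$)
$h{\left(Q,Y \right)} = Q + 3 Y$ ($h{\left(Q,Y \right)} = \left(Q + Y\right) + 2 Y = Q + 3 Y$)
$h^{2}{\left(X,-11 \right)} = \left(- \frac{10}{3} + 3 \left(-11\right)\right)^{2} = \left(- \frac{10}{3} - 33\right)^{2} = \left(- \frac{109}{3}\right)^{2} = \frac{11881}{9}$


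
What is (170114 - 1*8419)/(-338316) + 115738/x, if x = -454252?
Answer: -28151573587/38420179908 ≈ -0.73273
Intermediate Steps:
(170114 - 1*8419)/(-338316) + 115738/x = (170114 - 1*8419)/(-338316) + 115738/(-454252) = (170114 - 8419)*(-1/338316) + 115738*(-1/454252) = 161695*(-1/338316) - 57869/227126 = -161695/338316 - 57869/227126 = -28151573587/38420179908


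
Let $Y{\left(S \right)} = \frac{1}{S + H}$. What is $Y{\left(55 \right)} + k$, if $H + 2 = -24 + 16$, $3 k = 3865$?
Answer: $\frac{57976}{45} \approx 1288.4$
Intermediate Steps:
$k = \frac{3865}{3}$ ($k = \frac{1}{3} \cdot 3865 = \frac{3865}{3} \approx 1288.3$)
$H = -10$ ($H = -2 + \left(-24 + 16\right) = -2 - 8 = -10$)
$Y{\left(S \right)} = \frac{1}{-10 + S}$ ($Y{\left(S \right)} = \frac{1}{S - 10} = \frac{1}{-10 + S}$)
$Y{\left(55 \right)} + k = \frac{1}{-10 + 55} + \frac{3865}{3} = \frac{1}{45} + \frac{3865}{3} = \frac{57976}{45}$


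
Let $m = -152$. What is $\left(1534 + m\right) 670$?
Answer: $925940$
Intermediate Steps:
$\left(1534 + m\right) 670 = \left(1534 - 152\right) 670 = 1382 \cdot 670 = 925940$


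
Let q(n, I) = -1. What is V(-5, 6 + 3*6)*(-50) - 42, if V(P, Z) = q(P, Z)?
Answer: 8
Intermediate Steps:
V(P, Z) = -1
V(-5, 6 + 3*6)*(-50) - 42 = -1*(-50) - 42 = 50 - 42 = 8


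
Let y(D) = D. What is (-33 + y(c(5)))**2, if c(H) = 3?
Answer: 900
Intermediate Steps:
(-33 + y(c(5)))**2 = (-33 + 3)**2 = (-30)**2 = 900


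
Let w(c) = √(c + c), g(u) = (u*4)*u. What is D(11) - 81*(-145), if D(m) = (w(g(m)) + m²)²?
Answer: 27354 + 5324*√2 ≈ 34883.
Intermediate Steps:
g(u) = 4*u² (g(u) = (4*u)*u = 4*u²)
w(c) = √2*√c (w(c) = √(2*c) = √2*√c)
D(m) = (m² + 2*√2*√(m²))² (D(m) = (√2*√(4*m²) + m²)² = (√2*(2*√(m²)) + m²)² = (2*√2*√(m²) + m²)² = (m² + 2*√2*√(m²))²)
D(11) - 81*(-145) = (11² + 2*√2*√(11²))² - 81*(-145) = (121 + 2*√2*√121)² + 11745 = (121 + 2*√2*11)² + 11745 = (121 + 22*√2)² + 11745 = 11745 + (121 + 22*√2)²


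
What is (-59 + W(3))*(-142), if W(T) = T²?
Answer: 7100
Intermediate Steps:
(-59 + W(3))*(-142) = (-59 + 3²)*(-142) = (-59 + 9)*(-142) = -50*(-142) = 7100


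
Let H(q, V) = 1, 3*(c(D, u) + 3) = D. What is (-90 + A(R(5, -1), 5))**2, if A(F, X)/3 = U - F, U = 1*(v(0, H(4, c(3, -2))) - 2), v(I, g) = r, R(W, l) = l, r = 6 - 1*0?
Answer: 5625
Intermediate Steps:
c(D, u) = -3 + D/3
r = 6 (r = 6 + 0 = 6)
v(I, g) = 6
U = 4 (U = 1*(6 - 2) = 1*4 = 4)
A(F, X) = 12 - 3*F (A(F, X) = 3*(4 - F) = 12 - 3*F)
(-90 + A(R(5, -1), 5))**2 = (-90 + (12 - 3*(-1)))**2 = (-90 + (12 + 3))**2 = (-90 + 15)**2 = (-75)**2 = 5625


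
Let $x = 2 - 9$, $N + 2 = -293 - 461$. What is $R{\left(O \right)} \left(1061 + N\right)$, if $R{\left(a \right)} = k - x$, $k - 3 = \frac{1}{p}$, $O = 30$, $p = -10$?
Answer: $\frac{6039}{2} \approx 3019.5$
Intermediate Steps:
$N = -756$ ($N = -2 - 754 = -756$)
$k = \frac{29}{10}$ ($k = 3 + \frac{1}{-10} = 3 - \frac{1}{10} = \frac{29}{10} \approx 2.9$)
$x = -7$
$R{\left(a \right)} = \frac{99}{10}$ ($R{\left(a \right)} = \frac{29}{10} - -7 = \frac{29}{10} + 7 = \frac{99}{10}$)
$R{\left(O \right)} \left(1061 + N\right) = \frac{99 \left(1061 - 756\right)}{10} = \frac{99}{10} \cdot 305 = \frac{6039}{2}$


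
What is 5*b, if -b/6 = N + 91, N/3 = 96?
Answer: -11370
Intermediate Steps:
N = 288 (N = 3*96 = 288)
b = -2274 (b = -6*(288 + 91) = -6*379 = -2274)
5*b = 5*(-2274) = -11370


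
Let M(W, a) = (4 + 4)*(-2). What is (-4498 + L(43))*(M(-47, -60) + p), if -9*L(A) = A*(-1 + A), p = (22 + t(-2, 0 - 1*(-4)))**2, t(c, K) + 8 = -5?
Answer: -916240/3 ≈ -3.0541e+5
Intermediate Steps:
M(W, a) = -16 (M(W, a) = 8*(-2) = -16)
t(c, K) = -13 (t(c, K) = -8 - 5 = -13)
p = 81 (p = (22 - 13)**2 = 9**2 = 81)
L(A) = -A*(-1 + A)/9
(-4498 + L(43))*(M(-47, -60) + p) = (-4498 + (1/9)*43*(1 - 1*43))*(-16 + 81) = (-4498 + (1/9)*43*(1 - 43))*65 = (-4498 + (1/9)*43*(-42))*65 = (-4498 - 602/3)*65 = -14096/3*65 = -916240/3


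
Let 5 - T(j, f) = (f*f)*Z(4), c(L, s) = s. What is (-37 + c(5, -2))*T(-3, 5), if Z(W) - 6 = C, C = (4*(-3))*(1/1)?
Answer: -6045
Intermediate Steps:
C = -12 ≈ -12.000
Z(W) = -6 (Z(W) = 6 - 12 = -6)
T(j, f) = 5 + 6*f**2 (T(j, f) = 5 - f*f*(-6) = 5 - f**2*(-6) = 5 - (-6)*f**2 = 5 + 6*f**2)
(-37 + c(5, -2))*T(-3, 5) = (-37 - 2)*(5 + 6*5**2) = -39*(5 + 6*25) = -39*(5 + 150) = -39*155 = -6045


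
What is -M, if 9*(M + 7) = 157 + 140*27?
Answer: -3874/9 ≈ -430.44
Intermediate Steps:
M = 3874/9 (M = -7 + (157 + 140*27)/9 = -7 + (157 + 3780)/9 = -7 + (1/9)*3937 = -7 + 3937/9 = 3874/9 ≈ 430.44)
-M = -1*3874/9 = -3874/9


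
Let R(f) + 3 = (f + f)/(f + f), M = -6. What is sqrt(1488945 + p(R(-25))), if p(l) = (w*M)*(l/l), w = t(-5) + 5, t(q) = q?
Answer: sqrt(1488945) ≈ 1220.2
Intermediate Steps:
w = 0 (w = -5 + 5 = 0)
R(f) = -2 (R(f) = -3 + (f + f)/(f + f) = -3 + (2*f)/((2*f)) = -3 + (2*f)*(1/(2*f)) = -3 + 1 = -2)
p(l) = 0 (p(l) = (0*(-6))*(l/l) = 0*1 = 0)
sqrt(1488945 + p(R(-25))) = sqrt(1488945 + 0) = sqrt(1488945)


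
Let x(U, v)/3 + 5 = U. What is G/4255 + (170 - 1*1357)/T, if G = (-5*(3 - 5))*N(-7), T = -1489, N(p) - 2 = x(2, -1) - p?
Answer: 1187/1489 ≈ 0.79718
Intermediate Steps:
x(U, v) = -15 + 3*U
N(p) = -7 - p (N(p) = 2 + ((-15 + 3*2) - p) = 2 + ((-15 + 6) - p) = 2 + (-9 - p) = -7 - p)
G = 0 (G = (-5*(3 - 5))*(-7 - 1*(-7)) = (-5*(-2))*(-7 + 7) = 10*0 = 0)
G/4255 + (170 - 1*1357)/T = 0/4255 + (170 - 1*1357)/(-1489) = 0*(1/4255) + (170 - 1357)*(-1/1489) = 0 - 1187*(-1/1489) = 0 + 1187/1489 = 1187/1489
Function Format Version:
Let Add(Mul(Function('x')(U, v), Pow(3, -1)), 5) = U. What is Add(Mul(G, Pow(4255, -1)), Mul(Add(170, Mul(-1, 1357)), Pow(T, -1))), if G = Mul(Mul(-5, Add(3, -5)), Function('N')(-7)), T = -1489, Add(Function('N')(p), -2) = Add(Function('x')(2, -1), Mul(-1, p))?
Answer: Rational(1187, 1489) ≈ 0.79718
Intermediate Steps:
Function('x')(U, v) = Add(-15, Mul(3, U))
Function('N')(p) = Add(-7, Mul(-1, p)) (Function('N')(p) = Add(2, Add(Add(-15, Mul(3, 2)), Mul(-1, p))) = Add(2, Add(Add(-15, 6), Mul(-1, p))) = Add(2, Add(-9, Mul(-1, p))) = Add(-7, Mul(-1, p)))
G = 0 (G = Mul(Mul(-5, Add(3, -5)), Add(-7, Mul(-1, -7))) = Mul(Mul(-5, -2), Add(-7, 7)) = Mul(10, 0) = 0)
Add(Mul(G, Pow(4255, -1)), Mul(Add(170, Mul(-1, 1357)), Pow(T, -1))) = Add(Mul(0, Pow(4255, -1)), Mul(Add(170, Mul(-1, 1357)), Pow(-1489, -1))) = Add(Mul(0, Rational(1, 4255)), Mul(Add(170, -1357), Rational(-1, 1489))) = Add(0, Mul(-1187, Rational(-1, 1489))) = Add(0, Rational(1187, 1489)) = Rational(1187, 1489)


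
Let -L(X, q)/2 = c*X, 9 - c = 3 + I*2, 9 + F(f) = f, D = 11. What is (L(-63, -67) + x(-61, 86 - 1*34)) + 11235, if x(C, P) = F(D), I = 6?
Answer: 10481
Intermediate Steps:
F(f) = -9 + f
x(C, P) = 2 (x(C, P) = -9 + 11 = 2)
c = -6 (c = 9 - (3 + 6*2) = 9 - (3 + 12) = 9 - 1*15 = 9 - 15 = -6)
L(X, q) = 12*X (L(X, q) = -(-12)*X = 12*X)
(L(-63, -67) + x(-61, 86 - 1*34)) + 11235 = (12*(-63) + 2) + 11235 = (-756 + 2) + 11235 = -754 + 11235 = 10481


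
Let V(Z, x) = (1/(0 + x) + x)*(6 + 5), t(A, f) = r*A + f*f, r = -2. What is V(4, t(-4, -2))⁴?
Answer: 6472063200625/20736 ≈ 3.1212e+8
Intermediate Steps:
t(A, f) = f² - 2*A (t(A, f) = -2*A + f*f = -2*A + f² = f² - 2*A)
V(Z, x) = 11*x + 11/x (V(Z, x) = (1/x + x)*11 = (x + 1/x)*11 = 11*x + 11/x)
V(4, t(-4, -2))⁴ = (11*((-2)² - 2*(-4)) + 11/((-2)² - 2*(-4)))⁴ = (11*(4 + 8) + 11/(4 + 8))⁴ = (11*12 + 11/12)⁴ = (132 + 11*(1/12))⁴ = (132 + 11/12)⁴ = (1595/12)⁴ = 6472063200625/20736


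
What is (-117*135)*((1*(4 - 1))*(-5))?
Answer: 236925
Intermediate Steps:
(-117*135)*((1*(4 - 1))*(-5)) = -15795*1*3*(-5) = -47385*(-5) = -15795*(-15) = 236925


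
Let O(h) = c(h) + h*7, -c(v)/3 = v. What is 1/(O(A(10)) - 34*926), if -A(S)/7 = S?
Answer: -1/31764 ≈ -3.1482e-5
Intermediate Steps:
c(v) = -3*v
A(S) = -7*S
O(h) = 4*h (O(h) = -3*h + h*7 = -3*h + 7*h = 4*h)
1/(O(A(10)) - 34*926) = 1/(4*(-7*10) - 34*926) = 1/(4*(-70) - 31484) = 1/(-280 - 31484) = 1/(-31764) = -1/31764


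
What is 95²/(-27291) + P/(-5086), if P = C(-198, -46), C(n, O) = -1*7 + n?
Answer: -40306495/138802026 ≈ -0.29039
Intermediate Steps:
C(n, O) = -7 + n
P = -205 (P = -7 - 198 = -205)
95²/(-27291) + P/(-5086) = 95²/(-27291) - 205/(-5086) = 9025*(-1/27291) - 205*(-1/5086) = -9025/27291 + 205/5086 = -40306495/138802026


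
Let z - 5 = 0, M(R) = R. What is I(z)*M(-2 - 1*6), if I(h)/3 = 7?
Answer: -168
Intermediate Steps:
z = 5 (z = 5 + 0 = 5)
I(h) = 21 (I(h) = 3*7 = 21)
I(z)*M(-2 - 1*6) = 21*(-2 - 1*6) = 21*(-2 - 6) = 21*(-8) = -168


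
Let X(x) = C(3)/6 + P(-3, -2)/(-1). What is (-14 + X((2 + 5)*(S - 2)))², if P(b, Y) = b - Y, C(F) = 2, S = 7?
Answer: 1444/9 ≈ 160.44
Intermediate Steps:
X(x) = 4/3 (X(x) = 2/6 + (-3 - 1*(-2))/(-1) = 2*(⅙) + (-3 + 2)*(-1) = ⅓ - 1*(-1) = ⅓ + 1 = 4/3)
(-14 + X((2 + 5)*(S - 2)))² = (-14 + 4/3)² = (-38/3)² = 1444/9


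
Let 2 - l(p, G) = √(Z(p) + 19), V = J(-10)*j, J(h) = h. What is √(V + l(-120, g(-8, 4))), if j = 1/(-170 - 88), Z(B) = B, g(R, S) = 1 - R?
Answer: √(33927 - 16641*I*√101)/129 ≈ 2.4792 - 2.0268*I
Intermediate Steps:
j = -1/258 (j = 1/(-258) = -1/258 ≈ -0.0038760)
V = 5/129 (V = -10*(-1/258) = 5/129 ≈ 0.038760)
l(p, G) = 2 - √(19 + p) (l(p, G) = 2 - √(p + 19) = 2 - √(19 + p))
√(V + l(-120, g(-8, 4))) = √(5/129 + (2 - √(19 - 120))) = √(5/129 + (2 - √(-101))) = √(5/129 + (2 - I*√101)) = √(263/129 - I*√101)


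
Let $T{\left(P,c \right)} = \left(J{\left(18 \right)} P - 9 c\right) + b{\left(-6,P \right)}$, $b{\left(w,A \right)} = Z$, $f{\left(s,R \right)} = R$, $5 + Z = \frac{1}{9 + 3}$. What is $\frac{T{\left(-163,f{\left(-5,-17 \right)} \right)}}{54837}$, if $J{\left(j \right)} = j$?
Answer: $- \frac{33431}{658044} \approx -0.050804$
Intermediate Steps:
$Z = - \frac{59}{12}$ ($Z = -5 + \frac{1}{9 + 3} = -5 + \frac{1}{12} = - \frac{59}{12} \approx -4.9167$)
$b{\left(w,A \right)} = - \frac{59}{12}$
$T{\left(P,c \right)} = - \frac{59}{12} - 9 c + 18 P$ ($T{\left(P,c \right)} = \left(18 P - 9 c\right) - \frac{59}{12} = \left(- 9 c + 18 P\right) - \frac{59}{12} = - \frac{59}{12} - 9 c + 18 P$)
$\frac{T{\left(-163,f{\left(-5,-17 \right)} \right)}}{54837} = \frac{- \frac{59}{12} - -153 + 18 \left(-163\right)}{54837} = \left(- \frac{59}{12} + 153 - 2934\right) \frac{1}{54837} = \left(- \frac{33431}{12}\right) \frac{1}{54837} = - \frac{33431}{658044}$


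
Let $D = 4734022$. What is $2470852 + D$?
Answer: $7204874$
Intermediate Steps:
$2470852 + D = 2470852 + 4734022 = 7204874$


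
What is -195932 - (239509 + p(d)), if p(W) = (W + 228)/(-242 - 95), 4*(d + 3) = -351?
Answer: -586973919/1348 ≈ -4.3544e+5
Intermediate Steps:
d = -363/4 (d = -3 + (¼)*(-351) = -3 - 351/4 = -363/4 ≈ -90.750)
p(W) = -228/337 - W/337 (p(W) = (228 + W)/(-337) = (228 + W)*(-1/337) = -228/337 - W/337)
-195932 - (239509 + p(d)) = -195932 - (239509 + (-228/337 - 1/337*(-363/4))) = -195932 - (239509 + (-228/337 + 363/1348)) = -195932 - (239509 - 549/1348) = -195932 - 1*322857583/1348 = -195932 - 322857583/1348 = -586973919/1348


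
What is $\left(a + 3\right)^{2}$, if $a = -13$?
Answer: $100$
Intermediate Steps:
$\left(a + 3\right)^{2} = \left(-13 + 3\right)^{2} = \left(-10\right)^{2} = 100$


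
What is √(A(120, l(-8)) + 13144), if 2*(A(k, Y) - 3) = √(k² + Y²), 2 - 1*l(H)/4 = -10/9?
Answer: √(118323 + 52*√109)/3 ≈ 114.92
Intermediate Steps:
l(H) = 112/9 (l(H) = 8 - (-40)/9 = 8 - 4*(-10/9) = 8 + 40/9 = 112/9)
A(k, Y) = 3 + √(Y² + k²)/2 (A(k, Y) = 3 + √(k² + Y²)/2 = 3 + √(Y² + k²)/2)
√(A(120, l(-8)) + 13144) = √((3 + √((112/9)² + 120²)/2) + 13144) = √((3 + √(12544/81 + 14400)/2) + 13144) = √((3 + √(1178944/81)/2) + 13144) = √((3 + (104*√109/9)/2) + 13144) = √((3 + 52*√109/9) + 13144) = √(13147 + 52*√109/9)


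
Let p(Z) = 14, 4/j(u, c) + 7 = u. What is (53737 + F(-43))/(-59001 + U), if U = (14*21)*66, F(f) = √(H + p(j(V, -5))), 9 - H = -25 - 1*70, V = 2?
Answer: -53737/39597 - √118/39597 ≈ -1.3574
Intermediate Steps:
j(u, c) = 4/(-7 + u)
H = 104 (H = 9 - (-25 - 1*70) = 9 - (-25 - 70) = 9 - 1*(-95) = 9 + 95 = 104)
F(f) = √118 (F(f) = √(104 + 14) = √118)
U = 19404 (U = 294*66 = 19404)
(53737 + F(-43))/(-59001 + U) = (53737 + √118)/(-59001 + 19404) = (53737 + √118)/(-39597) = (53737 + √118)*(-1/39597) = -53737/39597 - √118/39597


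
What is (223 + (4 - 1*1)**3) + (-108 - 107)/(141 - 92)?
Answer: 12035/49 ≈ 245.61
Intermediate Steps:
(223 + (4 - 1*1)**3) + (-108 - 107)/(141 - 92) = (223 + (4 - 1)**3) - 215/49 = (223 + 3**3) - 215*1/49 = (223 + 27) - 215/49 = 250 - 215/49 = 12035/49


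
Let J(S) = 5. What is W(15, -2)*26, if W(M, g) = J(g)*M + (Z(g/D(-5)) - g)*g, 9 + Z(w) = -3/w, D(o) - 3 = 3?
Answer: 1846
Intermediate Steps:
D(o) = 6 (D(o) = 3 + 3 = 6)
Z(w) = -9 - 3/w
W(M, g) = 5*M + g*(-9 - g - 18/g) (W(M, g) = 5*M + ((-9 - 3*6/g) - g)*g = 5*M + ((-9 - 18/g) - g)*g = 5*M + (-9 - g - 18/g)*g = 5*M + g*(-9 - g - 18/g))
W(15, -2)*26 = (-18 - 1*(-2)² - 9*(-2) + 5*15)*26 = (-18 - 1*4 + 18 + 75)*26 = (-18 - 4 + 18 + 75)*26 = 71*26 = 1846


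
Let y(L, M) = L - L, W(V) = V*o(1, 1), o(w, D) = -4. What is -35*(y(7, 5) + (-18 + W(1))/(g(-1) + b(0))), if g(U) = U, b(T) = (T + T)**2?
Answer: -770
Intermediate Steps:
b(T) = 4*T**2 (b(T) = (2*T)**2 = 4*T**2)
W(V) = -4*V (W(V) = V*(-4) = -4*V)
y(L, M) = 0
-35*(y(7, 5) + (-18 + W(1))/(g(-1) + b(0))) = -35*(0 + (-18 - 4*1)/(-1 + 4*0**2)) = -35*(0 + (-18 - 4)/(-1 + 4*0)) = -35*(0 - 22/(-1 + 0)) = -35*(0 - 22/(-1)) = -35*(0 - 22*(-1)) = -35*(0 + 22) = -35*22 = -770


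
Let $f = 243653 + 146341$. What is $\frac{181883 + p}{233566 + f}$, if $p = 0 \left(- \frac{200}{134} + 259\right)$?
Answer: $\frac{10699}{36680} \approx 0.29168$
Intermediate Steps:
$p = 0$ ($p = 0 \left(\left(-200\right) \frac{1}{134} + 259\right) = 0 \left(- \frac{100}{67} + 259\right) = 0 \cdot \frac{17253}{67} = 0$)
$f = 389994$
$\frac{181883 + p}{233566 + f} = \frac{181883 + 0}{233566 + 389994} = \frac{181883}{623560} = 181883 \cdot \frac{1}{623560} = \frac{10699}{36680}$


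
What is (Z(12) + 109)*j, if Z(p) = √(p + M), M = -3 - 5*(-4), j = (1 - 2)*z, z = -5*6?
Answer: 3270 + 30*√29 ≈ 3431.6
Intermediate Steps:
z = -30
j = 30 (j = (1 - 2)*(-30) = -1*(-30) = 30)
M = 17 (M = -3 + 20 = 17)
Z(p) = √(17 + p) (Z(p) = √(p + 17) = √(17 + p))
(Z(12) + 109)*j = (√(17 + 12) + 109)*30 = (√29 + 109)*30 = (109 + √29)*30 = 3270 + 30*√29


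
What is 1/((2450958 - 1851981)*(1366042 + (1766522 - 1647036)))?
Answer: 1/889797104856 ≈ 1.1239e-12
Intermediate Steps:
1/((2450958 - 1851981)*(1366042 + (1766522 - 1647036))) = 1/(598977*(1366042 + 119486)) = 1/(598977*1485528) = 1/889797104856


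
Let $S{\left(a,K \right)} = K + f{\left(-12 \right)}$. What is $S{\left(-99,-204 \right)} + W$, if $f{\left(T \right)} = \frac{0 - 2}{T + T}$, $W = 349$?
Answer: $\frac{1741}{12} \approx 145.08$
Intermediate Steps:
$f{\left(T \right)} = - \frac{1}{T}$ ($f{\left(T \right)} = - \frac{2}{2 T} = - 2 \frac{1}{2 T} = - \frac{1}{T}$)
$S{\left(a,K \right)} = \frac{1}{12} + K$ ($S{\left(a,K \right)} = K - \frac{1}{-12} = K - - \frac{1}{12} = K + \frac{1}{12} = \frac{1}{12} + K$)
$S{\left(-99,-204 \right)} + W = \left(\frac{1}{12} - 204\right) + 349 = - \frac{2447}{12} + 349 = \frac{1741}{12}$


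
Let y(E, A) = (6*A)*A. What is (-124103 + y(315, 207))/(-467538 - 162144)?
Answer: -132991/629682 ≈ -0.21120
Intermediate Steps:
y(E, A) = 6*A²
(-124103 + y(315, 207))/(-467538 - 162144) = (-124103 + 6*207²)/(-467538 - 162144) = (-124103 + 6*42849)/(-629682) = (-124103 + 257094)*(-1/629682) = 132991*(-1/629682) = -132991/629682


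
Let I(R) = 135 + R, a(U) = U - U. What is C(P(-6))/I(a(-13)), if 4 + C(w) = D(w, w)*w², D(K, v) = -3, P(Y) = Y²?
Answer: -3892/135 ≈ -28.830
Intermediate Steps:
a(U) = 0
C(w) = -4 - 3*w²
C(P(-6))/I(a(-13)) = (-4 - 3*((-6)²)²)/(135 + 0) = (-4 - 3*36²)/135 = (-4 - 3*1296)*(1/135) = (-4 - 3888)*(1/135) = -3892*1/135 = -3892/135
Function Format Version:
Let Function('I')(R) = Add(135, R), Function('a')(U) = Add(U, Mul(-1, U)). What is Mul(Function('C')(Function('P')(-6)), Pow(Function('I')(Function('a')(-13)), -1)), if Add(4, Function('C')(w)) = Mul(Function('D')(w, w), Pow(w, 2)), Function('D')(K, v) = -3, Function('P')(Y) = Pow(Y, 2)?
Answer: Rational(-3892, 135) ≈ -28.830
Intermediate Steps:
Function('a')(U) = 0
Function('C')(w) = Add(-4, Mul(-3, Pow(w, 2)))
Mul(Function('C')(Function('P')(-6)), Pow(Function('I')(Function('a')(-13)), -1)) = Mul(Add(-4, Mul(-3, Pow(Pow(-6, 2), 2))), Pow(Add(135, 0), -1)) = Mul(Add(-4, Mul(-3, Pow(36, 2))), Pow(135, -1)) = Mul(Add(-4, Mul(-3, 1296)), Rational(1, 135)) = Mul(Add(-4, -3888), Rational(1, 135)) = Mul(-3892, Rational(1, 135)) = Rational(-3892, 135)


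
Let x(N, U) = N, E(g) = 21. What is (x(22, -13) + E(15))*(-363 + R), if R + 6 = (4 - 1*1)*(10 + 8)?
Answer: -13545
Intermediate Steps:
R = 48 (R = -6 + (4 - 1*1)*(10 + 8) = -6 + (4 - 1)*18 = -6 + 3*18 = -6 + 54 = 48)
(x(22, -13) + E(15))*(-363 + R) = (22 + 21)*(-363 + 48) = 43*(-315) = -13545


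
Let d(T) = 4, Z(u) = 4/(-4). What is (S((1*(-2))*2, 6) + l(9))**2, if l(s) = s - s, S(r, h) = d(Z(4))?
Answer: 16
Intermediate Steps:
Z(u) = -1 (Z(u) = 4*(-1/4) = -1)
S(r, h) = 4
l(s) = 0
(S((1*(-2))*2, 6) + l(9))**2 = (4 + 0)**2 = 4**2 = 16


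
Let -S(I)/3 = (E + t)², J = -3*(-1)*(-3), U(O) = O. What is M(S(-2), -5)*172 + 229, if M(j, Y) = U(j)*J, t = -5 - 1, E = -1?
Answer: 227785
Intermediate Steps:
J = -9 (J = 3*(-3) = -9)
t = -6
S(I) = -147 (S(I) = -3*(-1 - 6)² = -3*(-7)² = -3*49 = -147)
M(j, Y) = -9*j (M(j, Y) = j*(-9) = -9*j)
M(S(-2), -5)*172 + 229 = -9*(-147)*172 + 229 = 1323*172 + 229 = 227556 + 229 = 227785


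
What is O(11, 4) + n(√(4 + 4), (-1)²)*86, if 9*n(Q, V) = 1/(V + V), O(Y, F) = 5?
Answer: 88/9 ≈ 9.7778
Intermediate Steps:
n(Q, V) = 1/(18*V) (n(Q, V) = 1/(9*(V + V)) = 1/(9*((2*V))) = (1/(2*V))/9 = 1/(18*V))
O(11, 4) + n(√(4 + 4), (-1)²)*86 = 5 + (1/(18*((-1)²)))*86 = 5 + ((1/18)/1)*86 = 5 + ((1/18)*1)*86 = 5 + (1/18)*86 = 5 + 43/9 = 88/9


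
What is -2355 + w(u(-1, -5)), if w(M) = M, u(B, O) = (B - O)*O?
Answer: -2375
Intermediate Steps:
u(B, O) = O*(B - O)
-2355 + w(u(-1, -5)) = -2355 - 5*(-1 - 1*(-5)) = -2355 - 5*(-1 + 5) = -2355 - 5*4 = -2355 - 20 = -2375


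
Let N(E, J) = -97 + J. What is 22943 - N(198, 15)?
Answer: 23025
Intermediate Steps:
22943 - N(198, 15) = 22943 - (-97 + 15) = 22943 - 1*(-82) = 22943 + 82 = 23025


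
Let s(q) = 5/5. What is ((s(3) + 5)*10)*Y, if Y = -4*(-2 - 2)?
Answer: 960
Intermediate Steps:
s(q) = 1 (s(q) = 5*(⅕) = 1)
Y = 16 (Y = -4*(-4) = 16)
((s(3) + 5)*10)*Y = ((1 + 5)*10)*16 = (6*10)*16 = 60*16 = 960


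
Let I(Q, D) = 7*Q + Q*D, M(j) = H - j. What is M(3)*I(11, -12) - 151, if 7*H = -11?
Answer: 703/7 ≈ 100.43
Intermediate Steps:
H = -11/7 (H = (⅐)*(-11) = -11/7 ≈ -1.5714)
M(j) = -11/7 - j
I(Q, D) = 7*Q + D*Q
M(3)*I(11, -12) - 151 = (-11/7 - 1*3)*(11*(7 - 12)) - 151 = (-11/7 - 3)*(11*(-5)) - 151 = -32/7*(-55) - 151 = 1760/7 - 151 = 703/7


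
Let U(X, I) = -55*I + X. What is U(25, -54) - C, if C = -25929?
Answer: 28924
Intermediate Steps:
U(X, I) = X - 55*I
U(25, -54) - C = (25 - 55*(-54)) - 1*(-25929) = (25 + 2970) + 25929 = 2995 + 25929 = 28924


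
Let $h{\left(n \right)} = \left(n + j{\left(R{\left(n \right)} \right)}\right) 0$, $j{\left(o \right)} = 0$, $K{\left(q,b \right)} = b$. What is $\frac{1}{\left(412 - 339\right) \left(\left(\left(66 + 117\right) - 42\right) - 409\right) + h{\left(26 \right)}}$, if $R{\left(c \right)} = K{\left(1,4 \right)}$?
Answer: $- \frac{1}{19564} \approx -5.1114 \cdot 10^{-5}$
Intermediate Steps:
$R{\left(c \right)} = 4$
$h{\left(n \right)} = 0$ ($h{\left(n \right)} = \left(n + 0\right) 0 = n 0 = 0$)
$\frac{1}{\left(412 - 339\right) \left(\left(\left(66 + 117\right) - 42\right) - 409\right) + h{\left(26 \right)}} = \frac{1}{\left(412 - 339\right) \left(\left(\left(66 + 117\right) - 42\right) - 409\right) + 0} = \frac{1}{73 \left(\left(183 - 42\right) - 409\right) + 0} = \frac{1}{73 \left(141 - 409\right) + 0} = \frac{1}{73 \left(-268\right) + 0} = \frac{1}{-19564 + 0} = \frac{1}{-19564} = - \frac{1}{19564}$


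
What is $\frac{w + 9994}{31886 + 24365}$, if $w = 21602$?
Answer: $\frac{31596}{56251} \approx 0.5617$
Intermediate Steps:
$\frac{w + 9994}{31886 + 24365} = \frac{21602 + 9994}{31886 + 24365} = \frac{31596}{56251}$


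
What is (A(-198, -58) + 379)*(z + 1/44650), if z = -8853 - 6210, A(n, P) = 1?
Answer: -1345125898/235 ≈ -5.7239e+6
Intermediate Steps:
z = -15063
(A(-198, -58) + 379)*(z + 1/44650) = (1 + 379)*(-15063 + 1/44650) = 380*(-15063 + 1/44650) = 380*(-672562949/44650) = -1345125898/235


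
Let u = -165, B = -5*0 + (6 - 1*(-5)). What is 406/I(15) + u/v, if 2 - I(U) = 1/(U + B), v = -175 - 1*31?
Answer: 2182951/10506 ≈ 207.78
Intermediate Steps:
B = 11 (B = 0 + (6 + 5) = 0 + 11 = 11)
v = -206 (v = -175 - 31 = -206)
I(U) = 2 - 1/(11 + U) (I(U) = 2 - 1/(U + 11) = 2 - 1/(11 + U))
406/I(15) + u/v = 406/(((21 + 2*15)/(11 + 15))) - 165/(-206) = 406/(((21 + 30)/26)) - 165*(-1/206) = 406/(((1/26)*51)) + 165/206 = 406/(51/26) + 165/206 = 406*(26/51) + 165/206 = 10556/51 + 165/206 = 2182951/10506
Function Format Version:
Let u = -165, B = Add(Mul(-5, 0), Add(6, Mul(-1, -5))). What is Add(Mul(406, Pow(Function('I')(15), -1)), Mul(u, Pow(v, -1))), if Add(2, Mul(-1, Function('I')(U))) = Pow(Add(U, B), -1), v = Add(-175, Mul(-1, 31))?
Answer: Rational(2182951, 10506) ≈ 207.78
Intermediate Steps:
B = 11 (B = Add(0, Add(6, 5)) = Add(0, 11) = 11)
v = -206 (v = Add(-175, -31) = -206)
Function('I')(U) = Add(2, Mul(-1, Pow(Add(11, U), -1))) (Function('I')(U) = Add(2, Mul(-1, Pow(Add(U, 11), -1))) = Add(2, Mul(-1, Pow(Add(11, U), -1))))
Add(Mul(406, Pow(Function('I')(15), -1)), Mul(u, Pow(v, -1))) = Add(Mul(406, Pow(Mul(Pow(Add(11, 15), -1), Add(21, Mul(2, 15))), -1)), Mul(-165, Pow(-206, -1))) = Add(Mul(406, Pow(Mul(Pow(26, -1), Add(21, 30)), -1)), Mul(-165, Rational(-1, 206))) = Add(Mul(406, Pow(Mul(Rational(1, 26), 51), -1)), Rational(165, 206)) = Add(Mul(406, Pow(Rational(51, 26), -1)), Rational(165, 206)) = Add(Mul(406, Rational(26, 51)), Rational(165, 206)) = Add(Rational(10556, 51), Rational(165, 206)) = Rational(2182951, 10506)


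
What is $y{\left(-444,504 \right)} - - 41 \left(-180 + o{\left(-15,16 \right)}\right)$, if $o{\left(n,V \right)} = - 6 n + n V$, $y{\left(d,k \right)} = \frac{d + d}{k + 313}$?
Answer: $- \frac{11054898}{817} \approx -13531.0$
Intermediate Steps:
$y{\left(d,k \right)} = \frac{2 d}{313 + k}$
$o{\left(n,V \right)} = - 6 n + V n$
$y{\left(-444,504 \right)} - - 41 \left(-180 + o{\left(-15,16 \right)}\right) = 2 \left(-444\right) \frac{1}{313 + 504} - - 41 \left(-180 - 15 \left(-6 + 16\right)\right) = 2 \left(-444\right) \frac{1}{817} - - 41 \left(-180 - 150\right) = - \frac{888}{817} - \left(-41\right) \left(-330\right) = - \frac{888}{817} - 13530 = - \frac{11054898}{817}$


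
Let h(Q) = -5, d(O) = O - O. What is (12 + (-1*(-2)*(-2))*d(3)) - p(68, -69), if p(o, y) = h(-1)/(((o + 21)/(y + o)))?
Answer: 1063/89 ≈ 11.944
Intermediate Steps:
d(O) = 0
p(o, y) = -5*(o + y)/(21 + o) (p(o, y) = -5*(y + o)/(o + 21) = -5*(o + y)/(21 + o))
(12 + (-1*(-2)*(-2))*d(3)) - p(68, -69) = (12 + (-1*(-2)*(-2))*0) - 5*(-1*68 - 1*(-69))/(21 + 68) = (12 + (2*(-2))*0) - 5*(-68 + 69)/89 = (12 - 4*0) - 5/89 = (12 + 0) - 1*5/89 = 12 - 5/89 = 1063/89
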